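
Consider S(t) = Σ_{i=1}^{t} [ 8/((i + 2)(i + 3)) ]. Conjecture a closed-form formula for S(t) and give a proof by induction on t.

We claim S(t) = 8t/(3(t + 3)) for all t ≥ 1.
When t = 1: S(1) = 2/3, and the closed form gives 2/3. They agree.
Inductive step: suppose the statement holds for some i ≥ 1, so S(i) = 8i/(3(i + 3)).
Then S(i+1) = S(i) + (8/((i + 3)(i + 4))) = (8i/(3(i + 3))) + (8/((i + 3)(i + 4))).
Simplifying, S(i+1) = 8(i + 1)/(3(i + 4)) = 8(i+1)/(3((i+1) + 3)),
which is the closed form with t = i+1.
This completes the induction.

S(t) = 8t/(3(t + 3))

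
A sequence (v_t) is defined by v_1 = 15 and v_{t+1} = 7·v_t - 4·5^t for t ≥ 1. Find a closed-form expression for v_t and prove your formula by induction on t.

Computing the first terms: v_1 = 15, v_2 = 85, v_3 = 495. This suggests v_t = 2·5^t + 5·7^(t - 1).
Base step (t = 1): the formula gives 15 = 15 = v_1.
Inductive step: assume the claim holds for t = k, so v_k = 2·5^k + 5·7^(k - 1).
Then v_{k+1} = 7·v_k - 4·5^k = 7·(2·5^k + 5·7^(k - 1)) - 4·5^k = 2·5^(k + 1) + 5·7^k = 2·5^(k+1) + 5·7^((k+1) - 1),
which is the claimed formula at t = k+1.
By the principle of mathematical induction, the result holds for all t ≥ 1.

v_t = 2·5^t + 5·7^(t - 1)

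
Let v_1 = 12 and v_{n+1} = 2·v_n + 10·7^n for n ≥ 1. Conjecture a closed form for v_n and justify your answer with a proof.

v_n = -2^n + 2·7^n

Computing the first terms: v_1 = 12, v_2 = 94, v_3 = 678. This suggests v_n = -2^n + 2·7^n.
Base case (n = 1): the formula gives 12 = 12 = v_1.
For the inductive step, assume it holds for an arbitrary p ≥ 1, so v_p = -2^p + 2·7^p.
Then v_{p+1} = 2·v_p + 10·7^p = 2·(-2^p + 2·7^p) + 10·7^p = -2^(p + 1) + 2·7^(p + 1),
which is the claimed formula at n = p+1.
This completes the induction.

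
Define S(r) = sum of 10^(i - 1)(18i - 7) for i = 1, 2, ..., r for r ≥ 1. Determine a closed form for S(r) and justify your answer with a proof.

S(r) = 10^r(2r - 1) + 1

We claim S(r) = 10^r(2r - 1) + 1 for all r ≥ 1.
When r = 1: S(1) = 11, and the closed form gives 11. They agree.
For the inductive step, assume it holds for an arbitrary i ≥ 1, so S(i) = 10^i(2i - 1) + 1.
Then S(i+1) = S(i) + (10^i(18i + 11)) = (10^i(2i - 1) + 1) + (10^i(18i + 11)).
Simplifying, S(i+1) = 20·10^i·i + 10·10^i + 1 = 10^(i+1)(2(i+1) - 1) + 1,
which is the closed form with r = i+1.
By the principle of mathematical induction, the result holds for all r ≥ 1.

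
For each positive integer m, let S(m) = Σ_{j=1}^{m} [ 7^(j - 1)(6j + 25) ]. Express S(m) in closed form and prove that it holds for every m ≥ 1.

We claim S(m) = 7^m(m + 4) - 4 for all m ≥ 1.
For the base case m = 1: S(1) = 31, and the closed form gives 31. They agree.
For the inductive step, assume it holds for an arbitrary j ≥ 1, so S(j) = 7^j(j + 4) - 4.
Then S(j+1) = S(j) + (7^j(6j + 31)) = (7^j(j + 4) - 4) + (7^j(6j + 31)).
Simplifying, S(j+1) = 7·7^j·j + 35·7^j - 4 = 7^(j+1)((j+1) + 4) - 4,
which is the closed form with m = j+1.
This completes the induction.

S(m) = 7^m(m + 4) - 4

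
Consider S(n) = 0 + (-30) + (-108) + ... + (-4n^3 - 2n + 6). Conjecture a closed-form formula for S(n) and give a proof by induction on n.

We claim S(n) = -n(n - 1)(n^2 + 3n + 5) for all n ≥ 1.
Base case (n = 1): S(1) = 0, and the closed form gives 0. They agree.
Suppose the result is true for n = k, so S(k) = k(-k^3 - 2k^2 - 2k + 5).
Then S(k+1) = S(k) + (-2k - 4(k + 1)^3 + 4) = (k(-k^3 - 2k^2 - 2k + 5)) + (-2k - 4(k + 1)^3 + 4).
Simplifying, S(k+1) = -k(k + 1)(k^2 + 5k + 9) = -(k+1)((k+1) - 1)((k+1)^2 + 3(k+1) + 5),
which is the closed form with n = k+1.
Hence, by induction on n, the claim holds for every n ≥ 1.

S(n) = -n(n - 1)(n^2 + 3n + 5)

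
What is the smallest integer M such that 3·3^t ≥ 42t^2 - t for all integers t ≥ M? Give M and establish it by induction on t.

At t = 5: 729 < 1045, so the inequality fails and M ≥ 6. We prove 3·3^t ≥ 42t^2 - t for all t ≥ 6.
Base step (t = 6): 3·3^t = 2187 and 42t^2 - t = 1506, so 2187 ≥ 1506.
Inductive step: assume the claim holds for t = m, so 3·3^m ≥ 42m^2 - m.
Then 3·3^(m + 1) = 3·(3·3^m) ≥ 3·(42m^2 - m).
Also, for m ≥ 6 we have 3·(42m^2 - m) ≥ 42(m+1)^2 - (m+1), since 3·(42m^2 - m) − (42(m+1)^2 - (m+1)) = 84m^2 - 86m - 41, which is nonnegative for all m ≥ 6.
Combining, 3·3^(m + 1) ≥ 42(m+1)^2 - (m+1).
By induction, the statement is established for all t ≥ 6.
Hence the smallest such M is 6.

M = 6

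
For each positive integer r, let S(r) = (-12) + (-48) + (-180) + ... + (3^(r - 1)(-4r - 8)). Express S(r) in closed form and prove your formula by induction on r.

We claim S(r) = -3^r(2r + 3) + 3 for all r ≥ 1.
Base case (r = 1): S(1) = -12, and the closed form gives -12. They agree.
Inductive step: assume the claim holds for r = j, so S(j) = -3^j(2j + 3) + 3.
Then S(j+1) = S(j) + (4·3^j(-j - 3)) = (-3^j(2j + 3) + 3) + (4·3^j(-j - 3)).
Simplifying, S(j+1) = -6·3^j·j - 15·3^j + 3 = -3^(j+1)(2(j+1) + 3) + 3,
which is the closed form with r = j+1.
By induction, the statement is established for all r ≥ 1.

S(r) = -3^r(2r + 3) + 3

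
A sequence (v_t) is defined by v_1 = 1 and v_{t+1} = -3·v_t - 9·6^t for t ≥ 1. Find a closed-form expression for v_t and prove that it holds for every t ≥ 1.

v_t = 7(-3)^(t - 1) - 6^t

Computing the first terms: v_1 = 1, v_2 = -57, v_3 = -153. This suggests v_t = 7(-3)^(t - 1) - 6^t.
Base step (t = 1): the formula gives 1 = 1 = v_1.
Inductive step: assume the claim holds for t = j, so v_j = 7(-3)^(j - 1) - 6^j.
Then v_{j+1} = -3·v_j - 9·6^j = -3·(7(-3)^(j - 1) - 6^j) - 9·6^j = 7(-3)^j - 6^(j + 1) = 7(-3)^((j+1) - 1) - 6^(j+1),
which is the claimed formula at t = j+1.
Hence, by induction on t, the claim holds for every t ≥ 1.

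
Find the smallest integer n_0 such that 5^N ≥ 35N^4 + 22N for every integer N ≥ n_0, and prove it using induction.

n_0 = 8

At N = 7: 78125 < 84189, so the inequality fails and n_0 ≥ 8. We prove 5^N ≥ 35N^4 + 22N for all N ≥ 8.
Base step (N = 8): 5^N = 390625 and 35N^4 + 22N = 143536, so 390625 ≥ 143536.
Suppose the result is true for N = m, so 5^m ≥ 35m^4 + 22m.
Then 5^(m + 1) = 5·(5^m) ≥ 5·(35m^4 + 22m).
Also, for m ≥ 8 we have 5·(35m^4 + 22m) ≥ 35(m+1)^4 + 22(m+1), since 5·(35m^4 + 22m) − (35(m+1)^4 + 22(m+1)) = 140m^4 - 140m^3 - 210m^2 - 52m - 57, which is nonnegative for all m ≥ 8.
Combining, 5^(m + 1) ≥ 35(m+1)^4 + 22(m+1).
By the principle of mathematical induction, the result holds for all N ≥ 8.
Hence the smallest such n_0 is 8.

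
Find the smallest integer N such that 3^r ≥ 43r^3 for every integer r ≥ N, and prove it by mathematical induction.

At r = 9: 19683 < 31347, so the inequality fails and N ≥ 10. We prove 3^r ≥ 43r^3 for all r ≥ 10.
When r = 10: 3^r = 59049 and 43r^3 = 43000, so 59049 ≥ 43000.
Suppose the result is true for r = m, so 3^m ≥ 43m^3.
Then 3^(m + 1) = 3·(3^m) ≥ 3·(43m^3).
Also, for m ≥ 10 we have 3·(43m^3) ≥ 43(m+1)^3, since 3 ≥ (1 + 1/m)^3 for all m ≥ 10.
Combining, 3^(m + 1) ≥ 43(m+1)^3.
By induction, the statement is established for all r ≥ 10.
Hence the smallest such N is 10.

N = 10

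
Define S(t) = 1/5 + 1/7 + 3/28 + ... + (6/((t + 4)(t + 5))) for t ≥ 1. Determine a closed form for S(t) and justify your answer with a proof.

We claim S(t) = 6t/(5(t + 5)) for all t ≥ 1.
Base case (t = 1): S(1) = 1/5, and the closed form gives 1/5. They agree.
Suppose the result is true for t = m, so S(m) = 6m/(5(m + 5)).
Then S(m+1) = S(m) + (6/((m + 5)(m + 6))) = (6m/(5(m + 5))) + (6/((m + 5)(m + 6))).
Simplifying, S(m+1) = 6(m + 1)/(5(m + 6)) = 6(m+1)/(5((m+1) + 5)),
which is the closed form with t = m+1.
By the principle of mathematical induction, the result holds for all t ≥ 1.

S(t) = 6t/(5(t + 5))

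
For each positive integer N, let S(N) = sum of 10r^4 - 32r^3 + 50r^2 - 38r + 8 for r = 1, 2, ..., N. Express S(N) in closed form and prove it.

S(N) = N(2N^4 - 3N^3 + 4N^2 - 2N - 3)

We claim S(N) = N(2N^4 - 3N^3 + 4N^2 - 2N - 3) for all N ≥ 1.
Base case (N = 1): S(1) = -2, and the closed form gives -2. They agree.
Inductive step: assume the claim holds for N = r, so S(r) = r(2r^4 - 3r^3 + 4r^2 - 2r - 3).
Then S(r+1) = S(r) + (10r^4 + 8r^3 + 14r^2 + 6r - 2) = (r(2r^4 - 3r^3 + 4r^2 - 2r - 3)) + (10r^4 + 8r^3 + 14r^2 + 6r - 2).
Simplifying, S(r+1) = (r + 1)(2r^4 + 5r^3 + 7r^2 + 5r - 2) = (r+1)(2(r+1)^4 - 3(r+1)^3 + 4(r+1)^2 - 2(r+1) - 3),
which is the closed form with N = r+1.
By induction, the statement is established for all N ≥ 1.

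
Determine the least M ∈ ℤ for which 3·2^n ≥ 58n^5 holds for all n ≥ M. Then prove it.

M = 29

At n = 28: 805306368 < 998201344, so the inequality fails and M ≥ 29. We prove 3·2^n ≥ 58n^5 for all n ≥ 29.
For the base case n = 29: 3·2^n = 1610612736 and 58n^5 = 1189646642, so 1610612736 ≥ 1189646642.
Inductive step: assume the claim holds for n = p, so 3·2^p ≥ 58p^5.
Then 3·2^(p + 1) = 2·(3·2^p) ≥ 2·(58p^5).
Also, for p ≥ 29 we have 2·(58p^5) ≥ 58(p+1)^5, since 2 ≥ (1 + 1/p)^5 for all p ≥ 29.
Combining, 3·2^(p + 1) ≥ 58(p+1)^5.
By the principle of mathematical induction, the result holds for all n ≥ 29.
Hence the smallest such M is 29.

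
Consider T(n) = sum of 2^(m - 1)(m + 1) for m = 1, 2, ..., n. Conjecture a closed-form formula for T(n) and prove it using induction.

T(n) = 2^n·n

We claim T(n) = 2^n·n for all n ≥ 1.
Base step (n = 1): T(1) = 2, and the closed form gives 2. They agree.
Suppose the result is true for n = m, so T(m) = 2^m·m.
Then T(m+1) = T(m) + (2^m(m + 2)) = (2^m·m) + (2^m(m + 2)).
Simplifying, T(m+1) = 2^(m + 1)(m + 1) = 2^(m+1)·(m+1),
which is the closed form with n = m+1.
By the principle of mathematical induction, the result holds for all n ≥ 1.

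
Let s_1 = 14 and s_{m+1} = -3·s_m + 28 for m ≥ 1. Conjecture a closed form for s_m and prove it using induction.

Computing the first terms: s_1 = 14, s_2 = -14, s_3 = 70. This suggests s_m = 7(-3)^(m - 1) + 7.
Base step (m = 1): the formula gives 14 = 14 = s_1.
Suppose the result is true for m = j, so s_j = 7(-3)^(j - 1) + 7.
Then s_{j+1} = -3·s_j + 28 = -3·(7(-3)^(j - 1) + 7) + 28 = 7(-3)^j + 7 = 7(-3)^((j+1) - 1) + 7,
which is the claimed formula at m = j+1.
By the principle of mathematical induction, the result holds for all m ≥ 1.

s_m = 7(-3)^(m - 1) + 7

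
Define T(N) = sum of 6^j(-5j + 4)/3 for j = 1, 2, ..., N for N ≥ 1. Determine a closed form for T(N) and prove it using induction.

T(N) = 2·6^N(-N + 1) - 2

We claim T(N) = 2·6^N(-N + 1) - 2 for all N ≥ 1.
Base step (N = 1): T(1) = -2, and the closed form gives -2. They agree.
Inductive step: suppose the statement holds for some j ≥ 1, so T(j) = 2·6^j(-j + 1) - 2.
Then T(j+1) = T(j) + (6^j(-10j - 2)) = (2·6^j(-j + 1) - 2) + (6^j(-10j - 2)).
Simplifying, T(j+1) = -12·6^j·j - 2 = 2·6^(j+1)(-(j+1) + 1) - 2,
which is the closed form with N = j+1.
This completes the induction.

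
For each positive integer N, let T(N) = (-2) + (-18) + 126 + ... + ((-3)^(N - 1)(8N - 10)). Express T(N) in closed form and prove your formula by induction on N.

T(N) = 2(-3)^N(-N + 1) - 2

We claim T(N) = 2(-3)^N(-N + 1) - 2 for all N ≥ 1.
Base step (N = 1): T(1) = -2, and the closed form gives -2. They agree.
Suppose the result is true for N = r, so T(r) = 2(-3)^r(-r + 1) - 2.
Then T(r+1) = T(r) + ((-3)^r(8r - 2)) = (2(-3)^r(-r + 1) - 2) + ((-3)^r(8r - 2)).
Simplifying, T(r+1) = 6(-3)^r·r - 2 = 2(-3)^(r+1)(-(r+1) + 1) - 2,
which is the closed form with N = r+1.
Hence, by induction on N, the claim holds for every N ≥ 1.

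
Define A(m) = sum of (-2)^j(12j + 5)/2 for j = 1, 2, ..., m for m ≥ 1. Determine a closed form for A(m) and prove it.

A(m) = (-2)^m(4m + 3) - 3

We claim A(m) = (-2)^m(4m + 3) - 3 for all m ≥ 1.
Base step (m = 1): A(1) = -17, and the closed form gives -17. They agree.
For the inductive step, assume it holds for an arbitrary j ≥ 1, so A(j) = (-2)^j(4j + 3) - 3.
Then A(j+1) = A(j) + ((-2)^j(-12j - 17)) = ((-2)^j(4j + 3) - 3) + ((-2)^j(-12j - 17)).
Simplifying, A(j+1) = -8(-2)^j·j - 14(-2)^j - 3 = (-2)^(j+1)(4(j+1) + 3) - 3,
which is the closed form with m = j+1.
By the principle of mathematical induction, the result holds for all m ≥ 1.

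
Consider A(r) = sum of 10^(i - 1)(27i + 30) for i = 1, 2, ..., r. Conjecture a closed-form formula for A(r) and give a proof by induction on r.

We claim A(r) = 3·10^r(r + 1) - 3 for all r ≥ 1.
Base case (r = 1): A(1) = 57, and the closed form gives 57. They agree.
Inductive step: assume the claim holds for r = i, so A(i) = 3·10^i(i + 1) - 3.
Then A(i+1) = A(i) + (10^i(27i + 57)) = (3·10^i(i + 1) - 3) + (10^i(27i + 57)).
Simplifying, A(i+1) = 30·10^i·i + 60·10^i - 3 = 3·10^(i+1)((i+1) + 1) - 3,
which is the closed form with r = i+1.
Hence, by induction on r, the claim holds for every r ≥ 1.

A(r) = 3·10^r(r + 1) - 3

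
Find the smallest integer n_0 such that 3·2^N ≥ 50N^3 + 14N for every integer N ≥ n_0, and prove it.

At N = 16: 196608 < 205024, so the inequality fails and n_0 ≥ 17. We prove 3·2^N ≥ 50N^3 + 14N for all N ≥ 17.
Base case (N = 17): 3·2^N = 393216 and 50N^3 + 14N = 245888, so 393216 ≥ 245888.
Inductive step: assume the claim holds for N = r, so 3·2^r ≥ 50r^3 + 14r.
Then 3·2^(r + 1) = 2·(3·2^r) ≥ 2·(50r^3 + 14r).
Also, for r ≥ 17 we have 2·(50r^3 + 14r) ≥ 50(r+1)^3 + 14(r+1), since 2·(50r^3 + 14r) − (50(r+1)^3 + 14(r+1)) = 50r^3 - 150r^2 - 136r - 64, which is nonnegative for all r ≥ 17.
Combining, 3·2^(r + 1) ≥ 50(r+1)^3 + 14(r+1).
This completes the induction.
Hence the smallest such n_0 is 17.

n_0 = 17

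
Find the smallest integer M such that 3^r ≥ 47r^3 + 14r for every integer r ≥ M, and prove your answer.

M = 10

At r = 9: 19683 < 34389, so the inequality fails and M ≥ 10. We prove 3^r ≥ 47r^3 + 14r for all r ≥ 10.
When r = 10: 3^r = 59049 and 47r^3 + 14r = 47140, so 59049 ≥ 47140.
For the inductive step, assume it holds for an arbitrary j ≥ 10, so 3^j ≥ 47j^3 + 14j.
Then 3^(j + 1) = 3·(3^j) ≥ 3·(47j^3 + 14j).
Also, for j ≥ 10 we have 3·(47j^3 + 14j) ≥ 47(j+1)^3 + 14(j+1), since 3·(47j^3 + 14j) − (47(j+1)^3 + 14(j+1)) = 94j^3 - 141j^2 - 113j - 61, which is nonnegative for all j ≥ 10.
Combining, 3^(j + 1) ≥ 47(j+1)^3 + 14(j+1).
By the principle of mathematical induction, the result holds for all r ≥ 10.
Hence the smallest such M is 10.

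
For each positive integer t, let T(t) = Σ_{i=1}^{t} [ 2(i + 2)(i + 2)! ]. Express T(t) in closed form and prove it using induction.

We claim T(t) = 2(t + 3)! - 12 for all t ≥ 1.
Base case (t = 1): T(1) = 36, and the closed form gives 36. They agree.
For the inductive step, assume it holds for an arbitrary i ≥ 1, so T(i) = 2(i + 3)! - 12.
Then T(i+1) = T(i) + (2(i + 3)(i + 3)!) = (2(i + 3)! - 12) + (2(i + 3)(i + 3)!).
Simplifying, T(i+1) = 2((i+1) + 3)! - 12,
which is the closed form with t = i+1.
This completes the induction.

T(t) = 2(t + 3)! - 12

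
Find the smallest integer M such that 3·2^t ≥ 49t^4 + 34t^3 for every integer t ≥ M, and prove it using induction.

At t = 21: 6291456 < 9844443, so the inequality fails and M ≥ 22. We prove 3·2^t ≥ 49t^4 + 34t^3 for all t ≥ 22.
When t = 22: 3·2^t = 12582912 and 49t^4 + 34t^3 = 11840576, so 12582912 ≥ 11840576.
Inductive step: suppose the statement holds for some i ≥ 22, so 3·2^i ≥ 49i^4 + 34i^3.
Then 3·2^(i + 1) = 2·(3·2^i) ≥ 2·(49i^4 + 34i^3).
Also, for i ≥ 22 we have 2·(49i^4 + 34i^3) ≥ 49(i+1)^4 + 34(i+1)^3, since 2·(49i^4 + 34i^3) − (49(i+1)^4 + 34(i+1)^3) = 49i^4 - 162i^3 - 396i^2 - 298i - 83, which is nonnegative for all i ≥ 22.
Combining, 3·2^(i + 1) ≥ 49(i+1)^4 + 34(i+1)^3.
This completes the induction.
Hence the smallest such M is 22.

M = 22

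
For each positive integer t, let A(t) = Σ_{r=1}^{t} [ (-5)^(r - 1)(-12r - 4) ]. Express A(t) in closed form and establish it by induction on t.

We claim A(t) = (-5)^t(2t + 1) - 1 for all t ≥ 1.
Base case (t = 1): A(1) = -16, and the closed form gives -16. They agree.
Inductive step: assume the claim holds for t = r, so A(r) = (-5)^r(2r + 1) - 1.
Then A(r+1) = A(r) + ((-5)^r(-12r - 16)) = ((-5)^r(2r + 1) - 1) + ((-5)^r(-12r - 16)).
Simplifying, A(r+1) = -10(-5)^r·r - 15(-5)^r - 1 = (-5)^(r+1)(2(r+1) + 1) - 1,
which is the closed form with t = r+1.
Hence, by induction on t, the claim holds for every t ≥ 1.

A(t) = (-5)^t(2t + 1) - 1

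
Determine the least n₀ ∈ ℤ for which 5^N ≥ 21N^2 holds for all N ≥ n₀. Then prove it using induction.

At N = 3: 125 < 189, so the inequality fails and n₀ ≥ 4. We prove 5^N ≥ 21N^2 for all N ≥ 4.
When N = 4: 5^N = 625 and 21N^2 = 336, so 625 ≥ 336.
For the inductive step, assume it holds for an arbitrary p ≥ 4, so 5^p ≥ 21p^2.
Then 5^(p + 1) = 5·(5^p) ≥ 5·(21p^2).
Also, for p ≥ 4 we have 5·(21p^2) ≥ 21(p+1)^2, since 5 ≥ (1 + 1/p)^2 for all p ≥ 4.
Combining, 5^(p + 1) ≥ 21(p+1)^2.
By induction, the statement is established for all N ≥ 4.
Hence the smallest such n₀ is 4.

n₀ = 4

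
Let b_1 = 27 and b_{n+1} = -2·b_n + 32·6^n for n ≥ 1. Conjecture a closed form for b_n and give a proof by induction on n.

Computing the first terms: b_1 = 27, b_2 = 138, b_3 = 876. This suggests b_n = 3(-2)^(n - 1) + 4·6^n.
Base case (n = 1): the formula gives 27 = 27 = b_1.
Suppose the result is true for n = i, so b_i = 3(-2)^(i - 1) + 4·6^i.
Then b_{i+1} = -2·b_i + 32·6^i = -2·(3(-2)^(i - 1) + 4·6^i) + 32·6^i = 3(-2)^i + 4·6^(i + 1) = 3(-2)^((i+1) - 1) + 4·6^(i+1),
which is the claimed formula at n = i+1.
By induction, the statement is established for all n ≥ 1.

b_n = 3(-2)^(n - 1) + 4·6^n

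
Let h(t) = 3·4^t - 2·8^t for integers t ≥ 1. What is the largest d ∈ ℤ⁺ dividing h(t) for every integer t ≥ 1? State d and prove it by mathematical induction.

Computing the first values: h(1) = -4 and h(2) = -80; gcd(-4, -80) = 4, so d ≤ 4.
We prove 4 | 3·4^t - 2·8^t for all t ≥ 1 by induction on t.
When t = 1: h(1) = -4 = 4·(-1), so 4 | h(1).
Inductive step: assume the claim holds for t = j, i.e. 4 | h(j). Then
h(j+1) − 8·h(j) = (3·4^(j+1) - 2·8^(j+1)) − 8·(3·4^j - 2·8^j) = (3)·4^j·(4 − 8) = (-12)·4^j. Since 4 | h(j) by the inductive hypothesis, 4 | 8·h(j); and 4 | -12 since -12 = 4·-3. Therefore 4 | h(j+1).
This completes the induction.
Therefore the largest such d is 4.

d = 4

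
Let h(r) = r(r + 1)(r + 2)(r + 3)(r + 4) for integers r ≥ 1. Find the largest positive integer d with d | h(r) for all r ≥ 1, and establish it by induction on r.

d = 120

Computing the first values: h(1) = 120 and h(2) = 720; gcd(120, 720) = 120, so d ≤ 120.
We prove 120 | r(r + 1)(r + 2)(r + 3)(r + 4) for all r ≥ 1 by induction on r.
When r = 1: h(1) = 120 = 120·(1), so 120 | h(1).
Suppose the result is true for r = m, i.e. 120 | h(m). Then
h(m+1) − h(m) = (m+1)·(m+2)·(m+3)·(m+4)·(m+5) − m·(m+1)·(m+2)·(m+3)·(m+4) = (m+1)·(m+2)·(m+3)·(m+4)·[(m+5) − m] = 5·(m+1)·(m+2)·(m+3)·(m+4). The product of 4 consecutive integers is divisible by (4)! = 24, so h(m+1) − h(m) is divisible by 5·24 = 120. By the inductive hypothesis 120 | h(m), hence 120 | h(m+1).
By the principle of mathematical induction, the result holds for all r ≥ 1.
Therefore the largest such d is 120.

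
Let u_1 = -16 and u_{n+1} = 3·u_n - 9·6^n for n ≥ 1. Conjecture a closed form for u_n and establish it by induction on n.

Computing the first terms: u_1 = -16, u_2 = -102, u_3 = -630. This suggests u_n = 2·3^(n - 1) - 3·6^n.
For the base case n = 1: the formula gives -16 = -16 = u_1.
For the inductive step, assume it holds for an arbitrary r ≥ 1, so u_r = 2·3^(r - 1) - 3·6^r.
Then u_{r+1} = 3·u_r - 9·6^r = 3·(2·3^(r - 1) - 3·6^r) - 9·6^r = 2·3^r - 3·6^(r + 1) = 2·3^((r+1) - 1) - 3·6^(r+1),
which is the claimed formula at n = r+1.
By induction, the statement is established for all n ≥ 1.

u_n = 2·3^(n - 1) - 3·6^n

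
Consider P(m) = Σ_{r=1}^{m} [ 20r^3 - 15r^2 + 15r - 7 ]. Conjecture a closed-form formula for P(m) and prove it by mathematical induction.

We claim P(m) = m(5m^3 + 5m^2 + 5m - 2) for all m ≥ 1.
For the base case m = 1: P(1) = 13, and the closed form gives 13. They agree.
Suppose the result is true for m = r, so P(r) = r(5r^3 + 5r^2 + 5r - 2).
Then P(r+1) = P(r) + (20r^3 + 45r^2 + 45r + 13) = (r(5r^3 + 5r^2 + 5r - 2)) + (20r^3 + 45r^2 + 45r + 13).
Simplifying, P(r+1) = (r + 1)(5r^3 + 20r^2 + 30r + 13) = (r+1)(5(r+1)^3 + 5(r+1)^2 + 5(r+1) - 2),
which is the closed form with m = r+1.
By induction, the statement is established for all m ≥ 1.

P(m) = m(5m^3 + 5m^2 + 5m - 2)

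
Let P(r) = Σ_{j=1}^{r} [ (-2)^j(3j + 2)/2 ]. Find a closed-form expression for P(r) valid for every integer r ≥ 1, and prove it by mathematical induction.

P(r) = (-2)^r(r + 1) - 1

We claim P(r) = (-2)^r(r + 1) - 1 for all r ≥ 1.
When r = 1: P(1) = -5, and the closed form gives -5. They agree.
Inductive step: suppose the statement holds for some j ≥ 1, so P(j) = (-2)^j(j + 1) - 1.
Then P(j+1) = P(j) + ((-2)^j(-3j - 5)) = ((-2)^j(j + 1) - 1) + ((-2)^j(-3j - 5)).
Simplifying, P(j+1) = -2(-2)^j·j - 4(-2)^j - 1 = (-2)^(j+1)((j+1) + 1) - 1,
which is the closed form with r = j+1.
Hence, by induction on r, the claim holds for every r ≥ 1.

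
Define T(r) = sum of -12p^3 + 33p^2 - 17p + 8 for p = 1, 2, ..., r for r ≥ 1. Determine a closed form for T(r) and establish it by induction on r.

We claim T(r) = -r(3r^3 - 5r^2 - 5r - 5) for all r ≥ 1.
When r = 1: T(1) = 12, and the closed form gives 12. They agree.
For the inductive step, assume it holds for an arbitrary p ≥ 1, so T(p) = p(-3p^3 + 5p^2 + 5p + 5).
Then T(p+1) = T(p) + (-12p^3 - 3p^2 + 13p + 12) = (p(-3p^3 + 5p^2 + 5p + 5)) + (-12p^3 - 3p^2 + 13p + 12).
Simplifying, T(p+1) = -(p + 1)(3p^3 + 4p^2 - 6p - 12) = -(p+1)(3(p+1)^3 - 5(p+1)^2 - 5(p+1) - 5),
which is the closed form with r = p+1.
By the principle of mathematical induction, the result holds for all r ≥ 1.

T(r) = -r(3r^3 - 5r^2 - 5r - 5)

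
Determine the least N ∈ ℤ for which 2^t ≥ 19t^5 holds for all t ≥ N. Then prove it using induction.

At t = 28: 268435456 < 326996992, so the inequality fails and N ≥ 29. We prove 2^t ≥ 19t^5 for all t ≥ 29.
When t = 29: 2^t = 536870912 and 19t^5 = 389711831, so 536870912 ≥ 389711831.
For the inductive step, assume it holds for an arbitrary p ≥ 29, so 2^p ≥ 19p^5.
Then 2^(p + 1) = 2·(2^p) ≥ 2·(19p^5).
Also, for p ≥ 29 we have 2·(19p^5) ≥ 19(p+1)^5, since 2 ≥ (1 + 1/p)^5 for all p ≥ 29.
Combining, 2^(p + 1) ≥ 19(p+1)^5.
By the principle of mathematical induction, the result holds for all t ≥ 29.
Hence the smallest such N is 29.

N = 29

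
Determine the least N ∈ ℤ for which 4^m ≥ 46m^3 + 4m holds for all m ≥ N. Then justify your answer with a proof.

N = 7

At m = 6: 4096 < 9960, so the inequality fails and N ≥ 7. We prove 4^m ≥ 46m^3 + 4m for all m ≥ 7.
For the base case m = 7: 4^m = 16384 and 46m^3 + 4m = 15806, so 16384 ≥ 15806.
Suppose the result is true for m = j, so 4^j ≥ 46j^3 + 4j.
Then 4^(j + 1) = 4·(4^j) ≥ 4·(46j^3 + 4j).
Also, for j ≥ 7 we have 4·(46j^3 + 4j) ≥ 46(j+1)^3 + 4(j+1), since 4·(46j^3 + 4j) − (46(j+1)^3 + 4(j+1)) = 138j^3 - 138j^2 - 126j - 50, which is nonnegative for all j ≥ 7.
Combining, 4^(j + 1) ≥ 46(j+1)^3 + 4(j+1).
By induction, the statement is established for all m ≥ 7.
Hence the smallest such N is 7.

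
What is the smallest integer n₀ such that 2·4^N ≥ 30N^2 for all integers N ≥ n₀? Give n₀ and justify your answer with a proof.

n₀ = 4

At N = 3: 128 < 270, so the inequality fails and n₀ ≥ 4. We prove 2·4^N ≥ 30N^2 for all N ≥ 4.
Base case (N = 4): 2·4^N = 512 and 30N^2 = 480, so 512 ≥ 480.
Inductive step: suppose the statement holds for some r ≥ 4, so 2·4^r ≥ 30r^2.
Then 2·4^(r + 1) = 4·(2·4^r) ≥ 4·(30r^2).
Also, for r ≥ 4 we have 4·(30r^2) ≥ 30(r+1)^2, since 4 ≥ (1 + 1/r)^2 for all r ≥ 4.
Combining, 2·4^(r + 1) ≥ 30(r+1)^2.
By induction, the statement is established for all N ≥ 4.
Hence the smallest such n₀ is 4.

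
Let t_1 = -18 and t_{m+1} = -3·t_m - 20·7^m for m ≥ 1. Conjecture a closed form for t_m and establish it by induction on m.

t_m = -4(-3)^(m - 1) - 2·7^m

Computing the first terms: t_1 = -18, t_2 = -86, t_3 = -722. This suggests t_m = -4(-3)^(m - 1) - 2·7^m.
For the base case m = 1: the formula gives -18 = -18 = t_1.
For the inductive step, assume it holds for an arbitrary p ≥ 1, so t_p = -4(-3)^(p - 1) - 2·7^p.
Then t_{p+1} = -3·t_p - 20·7^p = -3·(-4(-3)^(p - 1) - 2·7^p) - 20·7^p = -4(-3)^p - 2·7^(p + 1) = -4(-3)^((p+1) - 1) - 2·7^(p+1),
which is the claimed formula at m = p+1.
By the principle of mathematical induction, the result holds for all m ≥ 1.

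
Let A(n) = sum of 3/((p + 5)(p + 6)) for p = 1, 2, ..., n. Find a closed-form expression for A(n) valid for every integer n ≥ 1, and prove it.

A(n) = n/(2(n + 6))

We claim A(n) = n/(2(n + 6)) for all n ≥ 1.
For the base case n = 1: A(1) = 1/14, and the closed form gives 1/14. They agree.
Inductive step: suppose the statement holds for some p ≥ 1, so A(p) = p/(2(p + 6)).
Then A(p+1) = A(p) + (3/((p + 6)(p + 7))) = (p/(2(p + 6))) + (3/((p + 6)(p + 7))).
Simplifying, A(p+1) = (p + 1)/(2(p + 7)) = (p+1)/(2((p+1) + 6)),
which is the closed form with n = p+1.
Hence, by induction on n, the claim holds for every n ≥ 1.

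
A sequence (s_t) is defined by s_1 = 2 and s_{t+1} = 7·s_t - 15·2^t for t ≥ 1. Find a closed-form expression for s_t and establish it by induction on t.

s_t = 3·2^t - 4·7^(t - 1)

Computing the first terms: s_1 = 2, s_2 = -16, s_3 = -172. This suggests s_t = 3·2^t - 4·7^(t - 1).
For the base case t = 1: the formula gives 2 = 2 = s_1.
For the inductive step, assume it holds for an arbitrary r ≥ 1, so s_r = 3·2^r - 4·7^(r - 1).
Then s_{r+1} = 7·s_r - 15·2^r = 7·(3·2^r - 4·7^(r - 1)) - 15·2^r = 3·2^(r + 1) - 4·7^r = 3·2^(r+1) - 4·7^((r+1) - 1),
which is the claimed formula at t = r+1.
By induction, the statement is established for all t ≥ 1.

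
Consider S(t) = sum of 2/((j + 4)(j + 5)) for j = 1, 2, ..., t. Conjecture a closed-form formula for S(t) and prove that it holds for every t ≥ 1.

We claim S(t) = 2t/(5(t + 5)) for all t ≥ 1.
For the base case t = 1: S(1) = 1/15, and the closed form gives 1/15. They agree.
Inductive step: assume the claim holds for t = j, so S(j) = 2j/(5(j + 5)).
Then S(j+1) = S(j) + (2/((j + 5)(j + 6))) = (2j/(5(j + 5))) + (2/((j + 5)(j + 6))).
Simplifying, S(j+1) = 2(j + 1)/(5(j + 6)) = 2(j+1)/(5((j+1) + 5)),
which is the closed form with t = j+1.
By the principle of mathematical induction, the result holds for all t ≥ 1.

S(t) = 2t/(5(t + 5))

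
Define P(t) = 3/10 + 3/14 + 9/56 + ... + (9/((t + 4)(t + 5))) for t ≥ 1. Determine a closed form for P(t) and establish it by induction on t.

P(t) = 9t/(5(t + 5))

We claim P(t) = 9t/(5(t + 5)) for all t ≥ 1.
Base step (t = 1): P(1) = 3/10, and the closed form gives 3/10. They agree.
Suppose the result is true for t = r, so P(r) = 9r/(5(r + 5)).
Then P(r+1) = P(r) + (9/((r + 5)(r + 6))) = (9r/(5(r + 5))) + (9/((r + 5)(r + 6))).
Simplifying, P(r+1) = 9(r + 1)/(5(r + 6)) = 9(r+1)/(5((r+1) + 5)),
which is the closed form with t = r+1.
By induction, the statement is established for all t ≥ 1.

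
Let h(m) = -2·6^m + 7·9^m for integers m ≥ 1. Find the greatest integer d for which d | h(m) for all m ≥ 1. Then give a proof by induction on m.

Computing the first values: h(1) = 51 and h(2) = 495; gcd(51, 495) = 3, so d ≤ 3.
We prove 3 | -2·6^m + 7·9^m for all m ≥ 1 by induction on m.
Base case (m = 1): h(1) = 51 = 3·(17), so 3 | h(1).
Inductive step: suppose the statement holds for some p ≥ 1, i.e. 3 | h(p). Then
h(p+1) − 9·h(p) = (-2·6^(p+1) + 7·9^(p+1)) − 9·(-2·6^p + 7·9^p) = (-2)·6^p·(6 − 9) = (6)·6^p. Since 3 | h(p) by the inductive hypothesis, 3 | 9·h(p); and 3 | 6 since 6 = 3·2. Therefore 3 | h(p+1).
This completes the induction.
Therefore the largest such d is 3.

d = 3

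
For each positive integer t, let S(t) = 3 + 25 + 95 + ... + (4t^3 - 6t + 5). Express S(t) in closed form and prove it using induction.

S(t) = t(t^3 + 2t^2 - 2t + 2)

We claim S(t) = t(t^3 + 2t^2 - 2t + 2) for all t ≥ 1.
When t = 1: S(1) = 3, and the closed form gives 3. They agree.
For the inductive step, assume it holds for an arbitrary j ≥ 1, so S(j) = j(j^3 + 2j^2 - 2j + 2).
Then S(j+1) = S(j) + (-6j + 4(j + 1)^3 - 1) = (j(j^3 + 2j^2 - 2j + 2)) + (-6j + 4(j + 1)^3 - 1).
Simplifying, S(j+1) = (j + 1)(j^3 + 5j^2 + 5j + 3) = (j+1)((j+1)^3 + 2(j+1)^2 - 2(j+1) + 2),
which is the closed form with t = j+1.
Hence, by induction on t, the claim holds for every t ≥ 1.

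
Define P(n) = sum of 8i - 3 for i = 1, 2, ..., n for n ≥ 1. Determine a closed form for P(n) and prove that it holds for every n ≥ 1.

We claim P(n) = n(4n + 1) for all n ≥ 1.
For the base case n = 1: P(1) = 5, and the closed form gives 5. They agree.
For the inductive step, assume it holds for an arbitrary i ≥ 1, so P(i) = i(4i + 1).
Then P(i+1) = P(i) + (8i + 5) = (i(4i + 1)) + (8i + 5).
Simplifying, P(i+1) = (i + 1)(4i + 5) = (i+1)(4(i+1) + 1),
which is the closed form with n = i+1.
This completes the induction.

P(n) = n(4n + 1)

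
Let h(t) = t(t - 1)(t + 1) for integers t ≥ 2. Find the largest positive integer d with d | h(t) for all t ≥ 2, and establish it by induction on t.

d = 6

Computing the first values: h(2) = 6 and h(3) = 24; gcd(6, 24) = 6, so d ≤ 6.
We prove 6 | t(t - 1)(t + 1) for all t ≥ 2 by induction on t.
Base step (t = 2): h(2) = 6 = 6·(1), so 6 | h(2).
Suppose the result is true for t = j, i.e. 6 | h(j). Then
h(j+1) − h(j) = j·(j+1)·(j+2) − (j-1)·j·(j+1) = j·(j+1)·[(j+2) − (j-1)] = 3·j·(j+1). The product of 2 consecutive integers is divisible by (2)! = 2, so h(j+1) − h(j) is divisible by 3·2 = 6. By the inductive hypothesis 6 | h(j), hence 6 | h(j+1).
By the principle of mathematical induction, the result holds for all t ≥ 2.
Therefore the largest such d is 6.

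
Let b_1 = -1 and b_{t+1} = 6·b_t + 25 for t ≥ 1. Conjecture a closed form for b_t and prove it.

b_t = 4·6^(t - 1) - 5

Computing the first terms: b_1 = -1, b_2 = 19, b_3 = 139. This suggests b_t = 4·6^(t - 1) - 5.
For the base case t = 1: the formula gives -1 = -1 = b_1.
For the inductive step, assume it holds for an arbitrary p ≥ 1, so b_p = 4·6^(p - 1) - 5.
Then b_{p+1} = 6·b_p + 25 = 6·(4·6^(p - 1) - 5) + 25 = 4·6^p - 5 = 4·6^((p+1) - 1) - 5,
which is the claimed formula at t = p+1.
By induction, the statement is established for all t ≥ 1.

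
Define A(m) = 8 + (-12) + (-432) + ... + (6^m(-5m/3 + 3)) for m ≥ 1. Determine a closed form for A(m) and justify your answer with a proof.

A(m) = 2·6^m(-m + 2) - 4

We claim A(m) = 2·6^m(-m + 2) - 4 for all m ≥ 1.
Base case (m = 1): A(1) = 8, and the closed form gives 8. They agree.
Inductive step: assume the claim holds for m = i, so A(i) = 2·6^i(-i + 2) - 4.
Then A(i+1) = A(i) + (6^i(-10i + 8)) = (2·6^i(-i + 2) - 4) + (6^i(-10i + 8)).
Simplifying, A(i+1) = -12·6^i·i + 12·6^i - 4 = 2·6^(i+1)(-(i+1) + 2) - 4,
which is the closed form with m = i+1.
By the principle of mathematical induction, the result holds for all m ≥ 1.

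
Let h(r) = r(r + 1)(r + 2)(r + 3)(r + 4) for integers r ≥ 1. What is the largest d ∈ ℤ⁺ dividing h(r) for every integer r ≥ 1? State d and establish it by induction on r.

Computing the first values: h(1) = 120 and h(2) = 720; gcd(120, 720) = 120, so d ≤ 120.
We prove 120 | r(r + 1)(r + 2)(r + 3)(r + 4) for all r ≥ 1 by induction on r.
For the base case r = 1: h(1) = 120 = 120·(1), so 120 | h(1).
For the inductive step, assume it holds for an arbitrary m ≥ 1, i.e. 120 | h(m). Then
h(m+1) − h(m) = (m+1)·(m+2)·(m+3)·(m+4)·(m+5) − m·(m+1)·(m+2)·(m+3)·(m+4) = (m+1)·(m+2)·(m+3)·(m+4)·[(m+5) − m] = 5·(m+1)·(m+2)·(m+3)·(m+4). The product of 4 consecutive integers is divisible by (4)! = 24, so h(m+1) − h(m) is divisible by 5·24 = 120. By the inductive hypothesis 120 | h(m), hence 120 | h(m+1).
Hence, by induction on r, the claim holds for every r ≥ 1.
Therefore the largest such d is 120.

d = 120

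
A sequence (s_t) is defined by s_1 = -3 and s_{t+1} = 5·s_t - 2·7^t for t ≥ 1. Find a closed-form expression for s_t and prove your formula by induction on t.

Computing the first terms: s_1 = -3, s_2 = -29, s_3 = -243. This suggests s_t = 4·5^(t - 1) - 7^t.
When t = 1: the formula gives -3 = -3 = s_1.
Inductive step: assume the claim holds for t = m, so s_m = 4·5^(m - 1) - 7^m.
Then s_{m+1} = 5·s_m - 2·7^m = 5·(4·5^(m - 1) - 7^m) - 2·7^m = 4·5^m - 7^(m + 1) = 4·5^((m+1) - 1) - 7^(m+1),
which is the claimed formula at t = m+1.
By induction, the statement is established for all t ≥ 1.

s_t = 4·5^(t - 1) - 7^t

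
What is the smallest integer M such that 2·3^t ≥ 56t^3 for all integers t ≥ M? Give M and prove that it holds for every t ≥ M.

At t = 9: 39366 < 40824, so the inequality fails and M ≥ 10. We prove 2·3^t ≥ 56t^3 for all t ≥ 10.
Base case (t = 10): 2·3^t = 118098 and 56t^3 = 56000, so 118098 ≥ 56000.
Inductive step: assume the claim holds for t = m, so 2·3^m ≥ 56m^3.
Then 2·3^(m + 1) = 3·(2·3^m) ≥ 3·(56m^3).
Also, for m ≥ 10 we have 3·(56m^3) ≥ 56(m+1)^3, since 3 ≥ (1 + 1/m)^3 for all m ≥ 10.
Combining, 2·3^(m + 1) ≥ 56(m+1)^3.
By the principle of mathematical induction, the result holds for all t ≥ 10.
Hence the smallest such M is 10.

M = 10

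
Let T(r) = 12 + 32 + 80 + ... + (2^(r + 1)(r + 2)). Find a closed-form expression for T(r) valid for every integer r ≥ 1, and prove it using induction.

T(r) = 4·2^r(r + 1) - 4

We claim T(r) = 4·2^r(r + 1) - 4 for all r ≥ 1.
Base step (r = 1): T(1) = 12, and the closed form gives 12. They agree.
Suppose the result is true for r = m, so T(m) = 4·2^m(m + 1) - 4.
Then T(m+1) = T(m) + (2^(m + 2)(m + 3)) = (4·2^m(m + 1) - 4) + (2^(m + 2)(m + 3)).
Simplifying, T(m+1) = 8·2^m·m + 16·2^m - 4 = 4·2^(m+1)((m+1) + 1) - 4,
which is the closed form with r = m+1.
By the principle of mathematical induction, the result holds for all r ≥ 1.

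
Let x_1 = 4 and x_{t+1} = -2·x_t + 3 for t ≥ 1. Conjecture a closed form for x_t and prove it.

Computing the first terms: x_1 = 4, x_2 = -5, x_3 = 13. This suggests x_t = 3(-2)^(t - 1) + 1.
Base step (t = 1): the formula gives 4 = 4 = x_1.
Suppose the result is true for t = r, so x_r = 3(-2)^(r - 1) + 1.
Then x_{r+1} = -2·x_r + 3 = -2·(3(-2)^(r - 1) + 1) + 3 = 3(-2)^r + 1 = 3(-2)^((r+1) - 1) + 1,
which is the claimed formula at t = r+1.
By induction, the statement is established for all t ≥ 1.

x_t = 3(-2)^(t - 1) + 1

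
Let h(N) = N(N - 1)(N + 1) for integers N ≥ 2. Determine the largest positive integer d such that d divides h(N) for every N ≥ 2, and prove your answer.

Computing the first values: h(2) = 6 and h(3) = 24; gcd(6, 24) = 6, so d ≤ 6.
We prove 6 | N(N - 1)(N + 1) for all N ≥ 2 by induction on N.
Base step (N = 2): h(2) = 6 = 6·(1), so 6 | h(2).
Suppose the result is true for N = m, i.e. 6 | h(m). Then
h(m+1) − h(m) = m·(m+1)·(m+2) − (m-1)·m·(m+1) = m·(m+1)·[(m+2) − (m-1)] = 3·m·(m+1). The product of 2 consecutive integers is divisible by (2)! = 2, so h(m+1) − h(m) is divisible by 3·2 = 6. By the inductive hypothesis 6 | h(m), hence 6 | h(m+1).
By the principle of mathematical induction, the result holds for all N ≥ 2.
Therefore the largest such d is 6.

d = 6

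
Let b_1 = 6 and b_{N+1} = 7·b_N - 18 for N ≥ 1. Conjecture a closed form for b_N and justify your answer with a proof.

b_N = 3·7^(N - 1) + 3

Computing the first terms: b_1 = 6, b_2 = 24, b_3 = 150. This suggests b_N = 3·7^(N - 1) + 3.
Base case (N = 1): the formula gives 6 = 6 = b_1.
Inductive step: suppose the statement holds for some m ≥ 1, so b_m = 3·7^(m - 1) + 3.
Then b_{m+1} = 7·b_m - 18 = 7·(3·7^(m - 1) + 3) - 18 = 3·7^m + 3 = 3·7^((m+1) - 1) + 3,
which is the claimed formula at N = m+1.
By induction, the statement is established for all N ≥ 1.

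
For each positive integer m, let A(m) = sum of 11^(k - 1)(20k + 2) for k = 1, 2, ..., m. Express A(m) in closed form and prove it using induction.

We claim A(m) = 2·11^m·m for all m ≥ 1.
For the base case m = 1: A(1) = 22, and the closed form gives 22. They agree.
Suppose the result is true for m = k, so A(k) = 2·11^k·k.
Then A(k+1) = A(k) + (11^k(20k + 22)) = (2·11^k·k) + (11^k(20k + 22)).
Simplifying, A(k+1) = 22·11^k(k + 1) = 2·11^(k+1)·(k+1),
which is the closed form with m = k+1.
Hence, by induction on m, the claim holds for every m ≥ 1.

A(m) = 2·11^m·m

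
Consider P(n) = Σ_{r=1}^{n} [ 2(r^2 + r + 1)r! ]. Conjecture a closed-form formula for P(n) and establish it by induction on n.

P(n) = (2n + 2)(n + 1)! - 2

We claim P(n) = (2n + 2)(n + 1)! - 2 for all n ≥ 1.
Base case (n = 1): P(1) = 6, and the closed form gives 6. They agree.
Inductive step: assume the claim holds for n = r, so P(r) = (2r + 2)(r + 1)! - 2.
Then P(r+1) = P(r) + (2(r^2 + 3r + 3)(r + 1)!) = ((2r + 2)(r + 1)! - 2) + (2(r^2 + 3r + 3)(r + 1)!).
Simplifying, P(r+1) = (2(r+1) + 2)((r+1) + 1)! - 2,
which is the closed form with n = r+1.
By the principle of mathematical induction, the result holds for all n ≥ 1.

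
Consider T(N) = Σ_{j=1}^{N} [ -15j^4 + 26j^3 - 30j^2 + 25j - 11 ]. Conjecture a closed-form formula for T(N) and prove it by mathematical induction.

We claim T(N) = -N(3N^4 + N^3 + 2N^2 - 4N + 3) for all N ≥ 1.
Base case (N = 1): T(1) = -5, and the closed form gives -5. They agree.
Inductive step: assume the claim holds for N = j, so T(j) = j(-3j^4 - j^3 - 2j^2 + 4j - 3).
Then T(j+1) = T(j) + (-15j^4 - 34j^3 - 42j^2 - 17j - 5) = (j(-3j^4 - j^3 - 2j^2 + 4j - 3)) + (-15j^4 - 34j^3 - 42j^2 - 17j - 5).
Simplifying, T(j+1) = -(j + 1)(3j^4 + 13j^3 + 23j^2 + 15j + 5) = -(j+1)(3(j+1)^4 + (j+1)^3 + 2(j+1)^2 - 4(j+1) + 3),
which is the closed form with N = j+1.
By induction, the statement is established for all N ≥ 1.

T(N) = -N(3N^4 + N^3 + 2N^2 - 4N + 3)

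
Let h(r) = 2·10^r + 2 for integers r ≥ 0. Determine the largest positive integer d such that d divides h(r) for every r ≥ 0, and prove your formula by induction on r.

Computing the first values: h(0) = 4 and h(1) = 22; gcd(4, 22) = 2, so d ≤ 2.
We prove 2 | 2·10^r + 2 for all r ≥ 0 by induction on r.
When r = 0: h(0) = 4 = 2·(2), so 2 | h(0).
Inductive step: suppose the statement holds for some p ≥ 0, i.e. 2 | h(p). Then
h(p+1) = 2·10^(p+1) + 2 = 10·(2·10^p + 2) - 18 = 10·h(p) - 18. The first term is divisible by 2 by the inductive hypothesis, and -18 is divisible by 2. Hence 2 | h(p+1).
Hence, by induction on r, the claim holds for every r ≥ 0.
Therefore the largest such d is 2.

d = 2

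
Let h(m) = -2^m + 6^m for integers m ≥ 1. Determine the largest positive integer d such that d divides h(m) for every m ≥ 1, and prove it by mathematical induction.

Computing the first values: h(1) = 4 and h(2) = 32; gcd(4, 32) = 4, so d ≤ 4.
We prove 4 | -2^m + 6^m for all m ≥ 1 by induction on m.
Base case (m = 1): h(1) = 4 = 4·(1), so 4 | h(1).
Suppose the result is true for m = p, i.e. 4 | h(p). Then
6^{p+1} − 2^{p+1} = 6·6^p − 2·2^p = 6·(6^p − 2^p) + (4)·2^p. The first term is divisible by 4 by the inductive hypothesis, and the second term (4)·2^p is divisible by 4 since 4 | 4. Hence 4 | h(p+1).
By induction, the statement is established for all m ≥ 1.
Therefore the largest such d is 4.

d = 4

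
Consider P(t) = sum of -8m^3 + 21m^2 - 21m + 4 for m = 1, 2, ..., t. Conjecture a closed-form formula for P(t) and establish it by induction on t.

We claim P(t) = -t(2t^3 - 3t^2 + 2t + 3) for all t ≥ 1.
Base step (t = 1): P(1) = -4, and the closed form gives -4. They agree.
Suppose the result is true for t = m, so P(m) = m(-2m^3 + 3m^2 - 2m - 3).
Then P(m+1) = P(m) + (-8m^3 - 3m^2 - 3m - 4) = (m(-2m^3 + 3m^2 - 2m - 3)) + (-8m^3 - 3m^2 - 3m - 4).
Simplifying, P(m+1) = -(m + 1)(2m^3 + 3m^2 + 2m + 4) = -(m+1)(2(m+1)^3 - 3(m+1)^2 + 2(m+1) + 3),
which is the closed form with t = m+1.
This completes the induction.

P(t) = -t(2t^3 - 3t^2 + 2t + 3)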